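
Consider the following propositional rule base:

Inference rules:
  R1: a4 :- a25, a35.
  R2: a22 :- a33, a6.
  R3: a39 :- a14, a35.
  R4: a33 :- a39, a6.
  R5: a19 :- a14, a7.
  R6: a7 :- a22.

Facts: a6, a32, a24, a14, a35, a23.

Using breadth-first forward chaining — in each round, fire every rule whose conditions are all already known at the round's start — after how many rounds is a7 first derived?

4

Round 1 — R3, derive a39.
Round 2 — R4, derive a33.
Round 3 — R2, derive a22.
Round 4 — R6, derive a7.
a7 first appears in round 4.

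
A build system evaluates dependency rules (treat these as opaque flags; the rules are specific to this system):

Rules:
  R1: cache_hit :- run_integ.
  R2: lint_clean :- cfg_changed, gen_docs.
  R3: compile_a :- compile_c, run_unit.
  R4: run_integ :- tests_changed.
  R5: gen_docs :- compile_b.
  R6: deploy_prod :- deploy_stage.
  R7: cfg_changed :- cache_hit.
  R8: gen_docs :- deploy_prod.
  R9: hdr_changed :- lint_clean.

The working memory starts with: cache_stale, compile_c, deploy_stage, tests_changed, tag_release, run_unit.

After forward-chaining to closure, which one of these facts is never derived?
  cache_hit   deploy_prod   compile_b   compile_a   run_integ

compile_b

[1] R3 [compile_a :- compile_c, run_unit.]; R4 [run_integ :- tests_changed.]; R6 [deploy_prod :- deploy_stage.]. ⇒ new: compile_a, run_integ, deploy_prod.
[2] R1 [cache_hit :- run_integ.]; R8 [gen_docs :- deploy_prod.]. ⇒ new: cache_hit, gen_docs.
[3] R7 [cfg_changed :- cache_hit.]. ⇒ new: cfg_changed.
[4] R2 [lint_clean :- cfg_changed, gen_docs.]. ⇒ new: lint_clean.
[5] R9 [hdr_changed :- lint_clean.]. ⇒ new: hdr_changed.
Derived: deploy_prod (round 1), cache_hit (round 2), compile_a (round 1), run_integ (round 1). compile_b never appears in any round.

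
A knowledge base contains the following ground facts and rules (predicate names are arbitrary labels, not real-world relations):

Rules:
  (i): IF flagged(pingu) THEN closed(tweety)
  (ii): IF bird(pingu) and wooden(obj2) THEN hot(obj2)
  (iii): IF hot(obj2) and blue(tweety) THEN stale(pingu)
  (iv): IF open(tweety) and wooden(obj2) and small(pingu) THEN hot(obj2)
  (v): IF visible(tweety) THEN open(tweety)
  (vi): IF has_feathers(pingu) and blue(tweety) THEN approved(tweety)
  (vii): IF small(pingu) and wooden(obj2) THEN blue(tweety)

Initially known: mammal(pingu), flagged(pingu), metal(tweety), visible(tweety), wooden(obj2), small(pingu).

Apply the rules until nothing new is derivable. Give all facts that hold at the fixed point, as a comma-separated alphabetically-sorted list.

[1] (i) [IF flagged(pingu) THEN closed(tweety)]; (v) [IF visible(tweety) THEN open(tweety)]; (vii) [IF small(pingu) and wooden(obj2) THEN blue(tweety)]. ⇒ new: closed(tweety), open(tweety), blue(tweety).
[2] (iv) [IF open(tweety) and wooden(obj2) and small(pingu) THEN hot(obj2)]. ⇒ new: hot(obj2).
[3] (iii) [IF hot(obj2) and blue(tweety) THEN stale(pingu)]. ⇒ new: stale(pingu).

blue(tweety), closed(tweety), flagged(pingu), hot(obj2), mammal(pingu), metal(tweety), open(tweety), small(pingu), stale(pingu), visible(tweety), wooden(obj2)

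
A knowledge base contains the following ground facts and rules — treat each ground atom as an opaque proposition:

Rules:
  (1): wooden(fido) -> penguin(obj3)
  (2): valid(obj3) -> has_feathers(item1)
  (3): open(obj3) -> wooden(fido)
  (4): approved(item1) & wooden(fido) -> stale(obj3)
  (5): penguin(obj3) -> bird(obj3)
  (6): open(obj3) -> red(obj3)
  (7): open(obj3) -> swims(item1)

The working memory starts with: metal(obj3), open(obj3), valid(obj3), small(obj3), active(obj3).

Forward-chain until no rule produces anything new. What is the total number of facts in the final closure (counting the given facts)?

Round 1 — (2), (3), (6), (7), derive has_feathers(item1), wooden(fido), red(obj3), swims(item1).
Round 2 — (1), derive penguin(obj3).
Round 3 — (5), derive bird(obj3).
Closure: {active(obj3), bird(obj3), has_feathers(item1), metal(obj3), open(obj3), penguin(obj3), red(obj3), small(obj3), swims(item1), valid(obj3), wooden(fido)} — 11 facts.

11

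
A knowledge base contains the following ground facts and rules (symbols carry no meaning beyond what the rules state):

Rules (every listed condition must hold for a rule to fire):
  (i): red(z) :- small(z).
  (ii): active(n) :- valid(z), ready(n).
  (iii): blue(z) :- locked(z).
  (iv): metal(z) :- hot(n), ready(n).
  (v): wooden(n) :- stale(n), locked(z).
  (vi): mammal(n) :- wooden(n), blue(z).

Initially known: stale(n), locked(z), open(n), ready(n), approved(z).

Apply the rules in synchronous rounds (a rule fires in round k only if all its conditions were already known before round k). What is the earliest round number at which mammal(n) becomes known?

[1] (iii) [blue(z) :- locked(z).]; (v) [wooden(n) :- stale(n), locked(z).]. ⇒ new: blue(z), wooden(n).
[2] (vi) [mammal(n) :- wooden(n), blue(z).]. ⇒ new: mammal(n).
mammal(n) first appears in round 2.

2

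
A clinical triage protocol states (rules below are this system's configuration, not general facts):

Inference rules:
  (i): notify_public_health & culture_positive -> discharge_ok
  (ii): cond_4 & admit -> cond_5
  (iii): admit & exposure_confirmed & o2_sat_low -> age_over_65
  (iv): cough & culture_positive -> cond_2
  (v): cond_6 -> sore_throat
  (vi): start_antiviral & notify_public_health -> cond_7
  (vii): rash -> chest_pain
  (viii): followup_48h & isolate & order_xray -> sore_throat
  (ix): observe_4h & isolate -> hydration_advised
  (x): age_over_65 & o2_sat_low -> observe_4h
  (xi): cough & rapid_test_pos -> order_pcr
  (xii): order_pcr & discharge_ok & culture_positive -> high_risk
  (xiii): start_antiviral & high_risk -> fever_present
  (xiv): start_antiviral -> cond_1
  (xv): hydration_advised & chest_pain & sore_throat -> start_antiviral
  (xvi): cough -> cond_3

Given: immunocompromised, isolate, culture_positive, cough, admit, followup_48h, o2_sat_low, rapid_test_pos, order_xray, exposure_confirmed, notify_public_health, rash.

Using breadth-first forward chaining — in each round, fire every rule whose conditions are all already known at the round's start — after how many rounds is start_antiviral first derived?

Round 1 fires (i), (iii), (iv), (vii), (viii), (xi), (xvi), giving discharge_ok, age_over_65, cond_2, chest_pain, sore_throat, order_pcr, cond_3.
Round 2 fires (x), (xii), giving observe_4h, high_risk.
Round 3 fires (ix), giving hydration_advised.
Round 4 fires (xv), giving start_antiviral.
start_antiviral first appears in round 4.

4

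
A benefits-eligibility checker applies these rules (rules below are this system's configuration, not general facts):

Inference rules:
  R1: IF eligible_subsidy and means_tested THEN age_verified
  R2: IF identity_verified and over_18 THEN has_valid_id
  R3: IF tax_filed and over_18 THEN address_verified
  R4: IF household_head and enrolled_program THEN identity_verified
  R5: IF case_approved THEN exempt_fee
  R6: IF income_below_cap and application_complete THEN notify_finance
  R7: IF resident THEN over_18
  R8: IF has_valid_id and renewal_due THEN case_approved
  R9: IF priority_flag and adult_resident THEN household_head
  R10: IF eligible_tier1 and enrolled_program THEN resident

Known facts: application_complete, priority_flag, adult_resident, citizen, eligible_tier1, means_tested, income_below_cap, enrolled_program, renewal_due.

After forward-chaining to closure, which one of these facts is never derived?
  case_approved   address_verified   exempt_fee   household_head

address_verified

Round 1: R6 [IF income_below_cap and application_complete THEN notify_finance]; R9 [IF priority_flag and adult_resident THEN household_head]; R10 [IF eligible_tier1 and enrolled_program THEN resident]. Adds notify_finance, household_head, resident.
Round 2: R4 [IF household_head and enrolled_program THEN identity_verified]; R7 [IF resident THEN over_18]. Adds identity_verified, over_18.
Round 3: R2 [IF identity_verified and over_18 THEN has_valid_id]. Adds has_valid_id.
Round 4: R8 [IF has_valid_id and renewal_due THEN case_approved]. Adds case_approved.
Round 5: R5 [IF case_approved THEN exempt_fee]. Adds exempt_fee.
Derived: exempt_fee (round 5), case_approved (round 4), household_head (round 1). address_verified never appears in any round.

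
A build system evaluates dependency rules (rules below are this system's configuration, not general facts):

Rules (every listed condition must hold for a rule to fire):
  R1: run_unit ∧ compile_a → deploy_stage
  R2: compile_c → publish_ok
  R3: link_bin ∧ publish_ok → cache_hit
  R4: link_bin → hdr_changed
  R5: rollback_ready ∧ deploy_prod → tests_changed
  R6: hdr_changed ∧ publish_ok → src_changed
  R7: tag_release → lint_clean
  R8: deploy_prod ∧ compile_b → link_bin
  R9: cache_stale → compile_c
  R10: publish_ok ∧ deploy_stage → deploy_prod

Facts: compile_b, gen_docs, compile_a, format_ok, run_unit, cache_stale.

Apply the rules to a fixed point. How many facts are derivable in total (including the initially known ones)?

14

[1] R1 [run_unit ∧ compile_a → deploy_stage]; R9 [cache_stale → compile_c]. ⇒ new: deploy_stage, compile_c.
[2] R2 [compile_c → publish_ok]. ⇒ new: publish_ok.
[3] R10 [publish_ok ∧ deploy_stage → deploy_prod]. ⇒ new: deploy_prod.
[4] R8 [deploy_prod ∧ compile_b → link_bin]. ⇒ new: link_bin.
[5] R3 [link_bin ∧ publish_ok → cache_hit]; R4 [link_bin → hdr_changed]. ⇒ new: cache_hit, hdr_changed.
[6] R6 [hdr_changed ∧ publish_ok → src_changed]. ⇒ new: src_changed.
Closure: {cache_hit, cache_stale, compile_a, compile_b, compile_c, deploy_prod, deploy_stage, format_ok, gen_docs, hdr_changed, link_bin, publish_ok, run_unit, src_changed} — 14 facts.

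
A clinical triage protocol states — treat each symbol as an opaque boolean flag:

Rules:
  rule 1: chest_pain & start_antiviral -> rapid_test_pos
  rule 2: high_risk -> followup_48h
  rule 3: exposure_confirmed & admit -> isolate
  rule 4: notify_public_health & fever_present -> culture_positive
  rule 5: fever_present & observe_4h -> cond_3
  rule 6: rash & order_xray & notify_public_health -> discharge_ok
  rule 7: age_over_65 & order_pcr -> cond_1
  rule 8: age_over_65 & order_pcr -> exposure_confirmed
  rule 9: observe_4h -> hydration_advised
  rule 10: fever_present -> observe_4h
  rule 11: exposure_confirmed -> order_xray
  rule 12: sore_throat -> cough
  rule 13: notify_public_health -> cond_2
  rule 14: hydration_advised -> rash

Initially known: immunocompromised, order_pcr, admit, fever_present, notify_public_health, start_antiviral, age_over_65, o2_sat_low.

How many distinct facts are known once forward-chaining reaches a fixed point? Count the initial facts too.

Round 1: rule 4 [notify_public_health & fever_present -> culture_positive]; rule 7 [age_over_65 & order_pcr -> cond_1]; rule 8 [age_over_65 & order_pcr -> exposure_confirmed]; rule 10 [fever_present -> observe_4h]; rule 13 [notify_public_health -> cond_2]. Adds culture_positive, cond_1, exposure_confirmed, observe_4h, cond_2.
Round 2: rule 3 [exposure_confirmed & admit -> isolate]; rule 5 [fever_present & observe_4h -> cond_3]; rule 9 [observe_4h -> hydration_advised]; rule 11 [exposure_confirmed -> order_xray]. Adds isolate, cond_3, hydration_advised, order_xray.
Round 3: rule 14 [hydration_advised -> rash]. Adds rash.
Round 4: rule 6 [rash & order_xray & notify_public_health -> discharge_ok]. Adds discharge_ok.
Closure: {admit, age_over_65, cond_1, cond_2, cond_3, culture_positive, discharge_ok, exposure_confirmed, fever_present, hydration_advised, immunocompromised, isolate, notify_public_health, o2_sat_low, observe_4h, order_pcr, order_xray, rash, start_antiviral} — 19 facts.

19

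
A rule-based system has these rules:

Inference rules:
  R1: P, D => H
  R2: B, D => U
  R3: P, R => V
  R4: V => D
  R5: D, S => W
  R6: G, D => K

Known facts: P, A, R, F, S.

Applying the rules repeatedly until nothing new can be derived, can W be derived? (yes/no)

Round 1 fires R3, giving V.
Round 2 fires R4, giving D.
Round 3 fires R1, R5, giving H, W.
W appears in round 3, so it is derivable.

yes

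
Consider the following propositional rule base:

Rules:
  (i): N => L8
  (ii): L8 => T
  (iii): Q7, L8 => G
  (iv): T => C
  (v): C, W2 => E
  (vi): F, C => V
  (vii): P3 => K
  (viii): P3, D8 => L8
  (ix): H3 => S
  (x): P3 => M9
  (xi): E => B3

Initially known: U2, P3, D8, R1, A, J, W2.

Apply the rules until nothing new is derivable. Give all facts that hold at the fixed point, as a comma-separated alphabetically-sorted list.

A, B3, C, D8, E, J, K, L8, M9, P3, R1, T, U2, W2

Round 1 fires (vii), (viii), (x), giving K, L8, M9.
Round 2 fires (ii), giving T.
Round 3 fires (iv), giving C.
Round 4 fires (v), giving E.
Round 5 fires (xi), giving B3.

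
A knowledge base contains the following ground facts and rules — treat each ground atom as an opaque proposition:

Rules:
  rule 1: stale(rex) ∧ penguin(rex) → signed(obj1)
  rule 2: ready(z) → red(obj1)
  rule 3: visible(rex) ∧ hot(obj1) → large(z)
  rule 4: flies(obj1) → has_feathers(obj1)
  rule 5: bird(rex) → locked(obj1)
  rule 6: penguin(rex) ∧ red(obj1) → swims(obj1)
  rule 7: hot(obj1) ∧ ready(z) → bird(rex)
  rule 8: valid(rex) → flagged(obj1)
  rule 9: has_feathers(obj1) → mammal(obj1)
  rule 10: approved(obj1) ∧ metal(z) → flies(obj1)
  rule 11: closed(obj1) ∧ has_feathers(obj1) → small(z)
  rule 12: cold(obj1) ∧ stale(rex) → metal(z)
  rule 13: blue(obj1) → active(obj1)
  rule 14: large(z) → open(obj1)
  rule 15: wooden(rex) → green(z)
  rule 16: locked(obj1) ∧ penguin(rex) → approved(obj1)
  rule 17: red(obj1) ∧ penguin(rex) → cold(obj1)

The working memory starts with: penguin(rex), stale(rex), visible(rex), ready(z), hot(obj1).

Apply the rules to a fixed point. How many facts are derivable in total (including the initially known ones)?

Round 1: rule 1 [stale(rex) ∧ penguin(rex) → signed(obj1)]; rule 2 [ready(z) → red(obj1)]; rule 3 [visible(rex) ∧ hot(obj1) → large(z)]; rule 7 [hot(obj1) ∧ ready(z) → bird(rex)]. New: signed(obj1), red(obj1), large(z), bird(rex).
Round 2: rule 5 [bird(rex) → locked(obj1)]; rule 6 [penguin(rex) ∧ red(obj1) → swims(obj1)]; rule 14 [large(z) → open(obj1)]; rule 17 [red(obj1) ∧ penguin(rex) → cold(obj1)]. New: locked(obj1), swims(obj1), open(obj1), cold(obj1).
Round 3: rule 12 [cold(obj1) ∧ stale(rex) → metal(z)]; rule 16 [locked(obj1) ∧ penguin(rex) → approved(obj1)]. New: metal(z), approved(obj1).
Round 4: rule 10 [approved(obj1) ∧ metal(z) → flies(obj1)]. New: flies(obj1).
Round 5: rule 4 [flies(obj1) → has_feathers(obj1)]. New: has_feathers(obj1).
Round 6: rule 9 [has_feathers(obj1) → mammal(obj1)]. New: mammal(obj1).
Closure: {approved(obj1), bird(rex), cold(obj1), flies(obj1), has_feathers(obj1), hot(obj1), large(z), locked(obj1), mammal(obj1), metal(z), open(obj1), penguin(rex), ready(z), red(obj1), signed(obj1), stale(rex), swims(obj1), visible(rex)} — 18 facts.

18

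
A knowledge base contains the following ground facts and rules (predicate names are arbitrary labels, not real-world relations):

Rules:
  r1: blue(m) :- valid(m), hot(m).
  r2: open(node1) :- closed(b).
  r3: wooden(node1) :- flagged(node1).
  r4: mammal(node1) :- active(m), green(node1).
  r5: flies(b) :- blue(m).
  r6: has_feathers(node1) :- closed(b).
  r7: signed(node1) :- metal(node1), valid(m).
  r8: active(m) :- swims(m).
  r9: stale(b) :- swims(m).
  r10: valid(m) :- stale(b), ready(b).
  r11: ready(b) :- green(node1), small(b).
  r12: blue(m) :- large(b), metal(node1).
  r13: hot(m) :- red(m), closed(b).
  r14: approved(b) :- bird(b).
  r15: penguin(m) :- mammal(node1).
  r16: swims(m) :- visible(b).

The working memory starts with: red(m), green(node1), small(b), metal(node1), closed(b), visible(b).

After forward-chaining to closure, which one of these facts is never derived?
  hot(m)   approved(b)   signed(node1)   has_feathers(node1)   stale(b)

approved(b)

[1] r2 [open(node1) :- closed(b).]; r6 [has_feathers(node1) :- closed(b).]; r11 [ready(b) :- green(node1), small(b).]; r13 [hot(m) :- red(m), closed(b).]; r16 [swims(m) :- visible(b).]. ⇒ new: open(node1), has_feathers(node1), ready(b), hot(m), swims(m).
[2] r8 [active(m) :- swims(m).]; r9 [stale(b) :- swims(m).]. ⇒ new: active(m), stale(b).
[3] r4 [mammal(node1) :- active(m), green(node1).]; r10 [valid(m) :- stale(b), ready(b).]. ⇒ new: mammal(node1), valid(m).
[4] r1 [blue(m) :- valid(m), hot(m).]; r7 [signed(node1) :- metal(node1), valid(m).]; r15 [penguin(m) :- mammal(node1).]. ⇒ new: blue(m), signed(node1), penguin(m).
[5] r5 [flies(b) :- blue(m).]. ⇒ new: flies(b).
Derived: hot(m) (round 1), has_feathers(node1) (round 1), signed(node1) (round 4), stale(b) (round 2). approved(b) never appears in any round.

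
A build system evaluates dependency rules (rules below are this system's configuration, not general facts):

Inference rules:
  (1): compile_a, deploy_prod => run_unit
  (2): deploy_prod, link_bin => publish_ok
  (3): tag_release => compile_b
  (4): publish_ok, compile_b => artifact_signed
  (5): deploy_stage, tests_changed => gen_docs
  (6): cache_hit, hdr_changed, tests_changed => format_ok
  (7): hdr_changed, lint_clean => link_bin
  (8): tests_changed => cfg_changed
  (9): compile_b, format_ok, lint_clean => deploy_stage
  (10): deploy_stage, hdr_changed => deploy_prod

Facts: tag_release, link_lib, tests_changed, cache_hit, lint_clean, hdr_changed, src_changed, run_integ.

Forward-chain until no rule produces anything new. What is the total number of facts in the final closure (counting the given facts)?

Round 1: (3) [tag_release => compile_b]; (6) [cache_hit, hdr_changed, tests_changed => format_ok]; (7) [hdr_changed, lint_clean => link_bin]; (8) [tests_changed => cfg_changed]. Adds compile_b, format_ok, link_bin, cfg_changed.
Round 2: (9) [compile_b, format_ok, lint_clean => deploy_stage]. Adds deploy_stage.
Round 3: (5) [deploy_stage, tests_changed => gen_docs]; (10) [deploy_stage, hdr_changed => deploy_prod]. Adds gen_docs, deploy_prod.
Round 4: (2) [deploy_prod, link_bin => publish_ok]. Adds publish_ok.
Round 5: (4) [publish_ok, compile_b => artifact_signed]. Adds artifact_signed.
Closure: {artifact_signed, cache_hit, cfg_changed, compile_b, deploy_prod, deploy_stage, format_ok, gen_docs, hdr_changed, link_bin, link_lib, lint_clean, publish_ok, run_integ, src_changed, tag_release, tests_changed} — 17 facts.

17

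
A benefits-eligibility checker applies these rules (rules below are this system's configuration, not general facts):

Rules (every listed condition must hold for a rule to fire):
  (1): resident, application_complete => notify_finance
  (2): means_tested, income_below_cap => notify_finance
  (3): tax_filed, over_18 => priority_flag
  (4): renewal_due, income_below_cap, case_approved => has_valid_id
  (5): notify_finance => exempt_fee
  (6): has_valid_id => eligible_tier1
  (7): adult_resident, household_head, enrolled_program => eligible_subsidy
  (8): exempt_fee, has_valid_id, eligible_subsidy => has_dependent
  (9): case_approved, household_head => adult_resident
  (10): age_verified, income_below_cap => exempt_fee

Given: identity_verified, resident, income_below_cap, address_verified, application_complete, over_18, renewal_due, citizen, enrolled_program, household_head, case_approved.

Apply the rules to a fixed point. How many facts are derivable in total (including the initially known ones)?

Round 1: (1) [resident, application_complete => notify_finance]; (4) [renewal_due, income_below_cap, case_approved => has_valid_id]; (9) [case_approved, household_head => adult_resident]. New: notify_finance, has_valid_id, adult_resident.
Round 2: (5) [notify_finance => exempt_fee]; (6) [has_valid_id => eligible_tier1]; (7) [adult_resident, household_head, enrolled_program => eligible_subsidy]. New: exempt_fee, eligible_tier1, eligible_subsidy.
Round 3: (8) [exempt_fee, has_valid_id, eligible_subsidy => has_dependent]. New: has_dependent.
Closure: {address_verified, adult_resident, application_complete, case_approved, citizen, eligible_subsidy, eligible_tier1, enrolled_program, exempt_fee, has_dependent, has_valid_id, household_head, identity_verified, income_below_cap, notify_finance, over_18, renewal_due, resident} — 18 facts.

18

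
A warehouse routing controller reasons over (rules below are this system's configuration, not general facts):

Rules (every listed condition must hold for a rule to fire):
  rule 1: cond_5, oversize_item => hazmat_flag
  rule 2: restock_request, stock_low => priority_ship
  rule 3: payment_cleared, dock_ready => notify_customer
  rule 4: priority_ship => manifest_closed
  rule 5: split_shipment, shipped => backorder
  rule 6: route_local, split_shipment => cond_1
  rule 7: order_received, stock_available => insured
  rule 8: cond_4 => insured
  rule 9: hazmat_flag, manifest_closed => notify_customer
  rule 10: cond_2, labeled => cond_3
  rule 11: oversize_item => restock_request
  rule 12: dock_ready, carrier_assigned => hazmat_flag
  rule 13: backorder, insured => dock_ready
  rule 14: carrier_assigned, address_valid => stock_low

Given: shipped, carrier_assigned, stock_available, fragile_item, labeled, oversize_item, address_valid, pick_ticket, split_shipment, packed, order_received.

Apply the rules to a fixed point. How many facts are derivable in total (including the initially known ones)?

20

Round 1 — rule 5, rule 7, rule 11, rule 14, derive backorder, insured, restock_request, stock_low.
Round 2 — rule 2, rule 13, derive priority_ship, dock_ready.
Round 3 — rule 4, rule 12, derive manifest_closed, hazmat_flag.
Round 4 — rule 9, derive notify_customer.
Closure: {address_valid, backorder, carrier_assigned, dock_ready, fragile_item, hazmat_flag, insured, labeled, manifest_closed, notify_customer, order_received, oversize_item, packed, pick_ticket, priority_ship, restock_request, shipped, split_shipment, stock_available, stock_low} — 20 facts.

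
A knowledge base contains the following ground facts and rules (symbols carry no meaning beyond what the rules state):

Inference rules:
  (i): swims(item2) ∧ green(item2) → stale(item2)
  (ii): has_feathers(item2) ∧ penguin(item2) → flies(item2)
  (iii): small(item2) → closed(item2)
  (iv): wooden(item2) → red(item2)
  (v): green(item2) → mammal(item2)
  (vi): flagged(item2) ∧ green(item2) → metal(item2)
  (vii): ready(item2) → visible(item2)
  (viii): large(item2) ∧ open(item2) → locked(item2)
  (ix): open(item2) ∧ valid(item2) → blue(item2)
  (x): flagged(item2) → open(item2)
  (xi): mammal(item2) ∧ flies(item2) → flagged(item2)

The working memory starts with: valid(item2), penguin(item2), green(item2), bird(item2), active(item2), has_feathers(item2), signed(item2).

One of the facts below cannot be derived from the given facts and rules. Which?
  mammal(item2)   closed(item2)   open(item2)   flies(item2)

Round 1: (ii) [has_feathers(item2) ∧ penguin(item2) → flies(item2)]; (v) [green(item2) → mammal(item2)]. Adds flies(item2), mammal(item2).
Round 2: (xi) [mammal(item2) ∧ flies(item2) → flagged(item2)]. Adds flagged(item2).
Round 3: (vi) [flagged(item2) ∧ green(item2) → metal(item2)]; (x) [flagged(item2) → open(item2)]. Adds metal(item2), open(item2).
Round 4: (ix) [open(item2) ∧ valid(item2) → blue(item2)]. Adds blue(item2).
Derived: open(item2) (round 3), flies(item2) (round 1), mammal(item2) (round 1). closed(item2) never appears in any round.

closed(item2)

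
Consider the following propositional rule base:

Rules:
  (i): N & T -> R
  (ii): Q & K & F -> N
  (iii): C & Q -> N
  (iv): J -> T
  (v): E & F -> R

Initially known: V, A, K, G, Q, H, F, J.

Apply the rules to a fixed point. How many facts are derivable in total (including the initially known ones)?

Round 1 fires (ii), (iv), giving N, T.
Round 2 fires (i), giving R.
Closure: {A, F, G, H, J, K, N, Q, R, T, V} — 11 facts.

11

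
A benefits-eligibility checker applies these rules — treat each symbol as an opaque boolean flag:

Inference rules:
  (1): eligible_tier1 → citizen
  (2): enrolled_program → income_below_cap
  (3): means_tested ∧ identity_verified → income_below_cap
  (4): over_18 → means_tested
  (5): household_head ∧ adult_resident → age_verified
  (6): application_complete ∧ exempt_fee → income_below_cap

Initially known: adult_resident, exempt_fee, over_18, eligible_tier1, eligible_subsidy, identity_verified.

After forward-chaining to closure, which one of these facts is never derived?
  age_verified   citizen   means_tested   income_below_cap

Round 1: (1) [eligible_tier1 → citizen]; (4) [over_18 → means_tested]. New: citizen, means_tested.
Round 2: (3) [means_tested ∧ identity_verified → income_below_cap]. New: income_below_cap.
Derived: citizen (round 1), means_tested (round 1), income_below_cap (round 2). age_verified never appears in any round.

age_verified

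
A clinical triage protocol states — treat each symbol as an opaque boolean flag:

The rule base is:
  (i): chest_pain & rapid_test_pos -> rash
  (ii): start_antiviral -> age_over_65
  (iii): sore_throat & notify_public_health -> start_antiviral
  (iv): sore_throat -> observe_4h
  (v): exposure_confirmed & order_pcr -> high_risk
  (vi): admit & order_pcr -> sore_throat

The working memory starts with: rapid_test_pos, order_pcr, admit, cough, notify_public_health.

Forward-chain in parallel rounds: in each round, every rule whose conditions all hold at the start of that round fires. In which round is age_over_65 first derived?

Round 1 — (vi), derive sore_throat.
Round 2 — (iii), (iv), derive start_antiviral, observe_4h.
Round 3 — (ii), derive age_over_65.
age_over_65 first appears in round 3.

3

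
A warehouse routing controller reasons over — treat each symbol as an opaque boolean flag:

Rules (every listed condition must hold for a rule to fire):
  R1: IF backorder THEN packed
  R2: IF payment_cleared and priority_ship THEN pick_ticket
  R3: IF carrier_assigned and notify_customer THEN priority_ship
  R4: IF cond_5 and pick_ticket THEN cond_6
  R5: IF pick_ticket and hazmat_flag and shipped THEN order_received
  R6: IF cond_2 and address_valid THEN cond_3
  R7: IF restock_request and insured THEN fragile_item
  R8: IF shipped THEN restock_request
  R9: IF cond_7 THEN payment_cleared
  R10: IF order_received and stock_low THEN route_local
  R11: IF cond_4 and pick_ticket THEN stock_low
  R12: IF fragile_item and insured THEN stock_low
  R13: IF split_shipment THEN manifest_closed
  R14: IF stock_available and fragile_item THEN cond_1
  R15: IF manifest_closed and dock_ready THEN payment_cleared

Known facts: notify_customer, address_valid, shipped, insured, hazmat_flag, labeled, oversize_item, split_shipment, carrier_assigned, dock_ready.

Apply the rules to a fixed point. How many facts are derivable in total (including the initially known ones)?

19

Round 1 fires R3, R8, R13, giving priority_ship, restock_request, manifest_closed.
Round 2 fires R7, R15, giving fragile_item, payment_cleared.
Round 3 fires R2, R12, giving pick_ticket, stock_low.
Round 4 fires R5, giving order_received.
Round 5 fires R10, giving route_local.
Closure: {address_valid, carrier_assigned, dock_ready, fragile_item, hazmat_flag, insured, labeled, manifest_closed, notify_customer, order_received, oversize_item, payment_cleared, pick_ticket, priority_ship, restock_request, route_local, shipped, split_shipment, stock_low} — 19 facts.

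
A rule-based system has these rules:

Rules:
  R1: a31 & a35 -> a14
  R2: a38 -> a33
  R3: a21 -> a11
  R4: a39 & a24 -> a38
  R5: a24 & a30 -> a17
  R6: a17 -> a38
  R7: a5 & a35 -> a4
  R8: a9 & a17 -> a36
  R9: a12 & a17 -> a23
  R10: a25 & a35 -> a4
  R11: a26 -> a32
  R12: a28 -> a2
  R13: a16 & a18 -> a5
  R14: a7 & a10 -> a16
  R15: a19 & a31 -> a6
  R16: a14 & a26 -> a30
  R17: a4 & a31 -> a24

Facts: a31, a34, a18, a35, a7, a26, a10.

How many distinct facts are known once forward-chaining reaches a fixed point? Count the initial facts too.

17

Round 1: R1 [a31 & a35 -> a14]; R11 [a26 -> a32]; R14 [a7 & a10 -> a16]. Adds a14, a32, a16.
Round 2: R13 [a16 & a18 -> a5]; R16 [a14 & a26 -> a30]. Adds a5, a30.
Round 3: R7 [a5 & a35 -> a4]. Adds a4.
Round 4: R17 [a4 & a31 -> a24]. Adds a24.
Round 5: R5 [a24 & a30 -> a17]. Adds a17.
Round 6: R6 [a17 -> a38]. Adds a38.
Round 7: R2 [a38 -> a33]. Adds a33.
Closure: {a10, a14, a16, a17, a18, a24, a26, a30, a31, a32, a33, a34, a35, a38, a4, a5, a7} — 17 facts.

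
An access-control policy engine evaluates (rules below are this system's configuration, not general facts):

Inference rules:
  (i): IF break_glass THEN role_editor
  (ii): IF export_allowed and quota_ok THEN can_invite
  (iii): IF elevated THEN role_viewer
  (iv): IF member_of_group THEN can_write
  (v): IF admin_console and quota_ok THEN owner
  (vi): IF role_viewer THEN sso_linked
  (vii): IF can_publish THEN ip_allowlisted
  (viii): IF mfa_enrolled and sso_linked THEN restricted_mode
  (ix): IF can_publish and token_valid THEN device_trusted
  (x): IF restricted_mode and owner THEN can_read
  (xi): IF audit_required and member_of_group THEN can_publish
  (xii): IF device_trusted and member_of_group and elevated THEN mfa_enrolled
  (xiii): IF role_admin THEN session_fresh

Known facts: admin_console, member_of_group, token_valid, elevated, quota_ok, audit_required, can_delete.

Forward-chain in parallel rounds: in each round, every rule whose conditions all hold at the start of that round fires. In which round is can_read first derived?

5

Round 1: (iii) [IF elevated THEN role_viewer]; (iv) [IF member_of_group THEN can_write]; (v) [IF admin_console and quota_ok THEN owner]; (xi) [IF audit_required and member_of_group THEN can_publish]. Adds role_viewer, can_write, owner, can_publish.
Round 2: (vi) [IF role_viewer THEN sso_linked]; (vii) [IF can_publish THEN ip_allowlisted]; (ix) [IF can_publish and token_valid THEN device_trusted]. Adds sso_linked, ip_allowlisted, device_trusted.
Round 3: (xii) [IF device_trusted and member_of_group and elevated THEN mfa_enrolled]. Adds mfa_enrolled.
Round 4: (viii) [IF mfa_enrolled and sso_linked THEN restricted_mode]. Adds restricted_mode.
Round 5: (x) [IF restricted_mode and owner THEN can_read]. Adds can_read.
can_read first appears in round 5.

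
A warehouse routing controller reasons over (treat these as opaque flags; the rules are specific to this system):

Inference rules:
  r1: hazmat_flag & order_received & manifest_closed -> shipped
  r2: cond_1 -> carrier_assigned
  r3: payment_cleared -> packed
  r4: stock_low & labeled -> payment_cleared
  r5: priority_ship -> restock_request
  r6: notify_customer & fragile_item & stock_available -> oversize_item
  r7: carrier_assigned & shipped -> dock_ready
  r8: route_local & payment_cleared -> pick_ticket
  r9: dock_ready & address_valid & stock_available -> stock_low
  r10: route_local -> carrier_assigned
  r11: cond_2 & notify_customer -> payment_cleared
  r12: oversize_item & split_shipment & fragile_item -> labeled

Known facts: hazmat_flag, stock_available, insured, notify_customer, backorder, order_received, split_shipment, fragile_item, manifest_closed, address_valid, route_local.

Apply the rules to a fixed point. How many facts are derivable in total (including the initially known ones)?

20

Round 1: r1 [hazmat_flag & order_received & manifest_closed -> shipped]; r6 [notify_customer & fragile_item & stock_available -> oversize_item]; r10 [route_local -> carrier_assigned]. New: shipped, oversize_item, carrier_assigned.
Round 2: r7 [carrier_assigned & shipped -> dock_ready]; r12 [oversize_item & split_shipment & fragile_item -> labeled]. New: dock_ready, labeled.
Round 3: r9 [dock_ready & address_valid & stock_available -> stock_low]. New: stock_low.
Round 4: r4 [stock_low & labeled -> payment_cleared]. New: payment_cleared.
Round 5: r3 [payment_cleared -> packed]; r8 [route_local & payment_cleared -> pick_ticket]. New: packed, pick_ticket.
Closure: {address_valid, backorder, carrier_assigned, dock_ready, fragile_item, hazmat_flag, insured, labeled, manifest_closed, notify_customer, order_received, oversize_item, packed, payment_cleared, pick_ticket, route_local, shipped, split_shipment, stock_available, stock_low} — 20 facts.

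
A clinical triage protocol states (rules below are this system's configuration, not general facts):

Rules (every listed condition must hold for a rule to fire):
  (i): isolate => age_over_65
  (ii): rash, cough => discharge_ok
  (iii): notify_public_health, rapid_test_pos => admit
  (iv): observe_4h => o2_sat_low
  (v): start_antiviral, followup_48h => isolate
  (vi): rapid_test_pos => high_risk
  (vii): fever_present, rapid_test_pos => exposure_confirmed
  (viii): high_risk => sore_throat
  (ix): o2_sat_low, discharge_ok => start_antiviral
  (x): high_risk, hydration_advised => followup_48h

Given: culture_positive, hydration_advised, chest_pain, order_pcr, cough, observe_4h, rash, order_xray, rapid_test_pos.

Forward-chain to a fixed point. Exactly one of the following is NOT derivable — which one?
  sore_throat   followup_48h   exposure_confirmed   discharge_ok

Round 1: (ii) [rash, cough => discharge_ok]; (iv) [observe_4h => o2_sat_low]; (vi) [rapid_test_pos => high_risk]. New: discharge_ok, o2_sat_low, high_risk.
Round 2: (viii) [high_risk => sore_throat]; (ix) [o2_sat_low, discharge_ok => start_antiviral]; (x) [high_risk, hydration_advised => followup_48h]. New: sore_throat, start_antiviral, followup_48h.
Round 3: (v) [start_antiviral, followup_48h => isolate]. New: isolate.
Round 4: (i) [isolate => age_over_65]. New: age_over_65.
Derived: followup_48h (round 2), discharge_ok (round 1), sore_throat (round 2). exposure_confirmed never appears in any round.

exposure_confirmed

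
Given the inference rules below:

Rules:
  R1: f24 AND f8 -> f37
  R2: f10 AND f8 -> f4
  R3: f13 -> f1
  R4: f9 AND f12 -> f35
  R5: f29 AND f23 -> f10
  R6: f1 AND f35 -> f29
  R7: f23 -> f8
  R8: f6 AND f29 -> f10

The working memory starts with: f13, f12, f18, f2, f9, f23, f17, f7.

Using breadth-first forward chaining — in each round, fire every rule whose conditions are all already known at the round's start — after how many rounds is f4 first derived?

4

Round 1 — R3, R4, R7, derive f1, f35, f8.
Round 2 — R6, derive f29.
Round 3 — R5, derive f10.
Round 4 — R2, derive f4.
f4 first appears in round 4.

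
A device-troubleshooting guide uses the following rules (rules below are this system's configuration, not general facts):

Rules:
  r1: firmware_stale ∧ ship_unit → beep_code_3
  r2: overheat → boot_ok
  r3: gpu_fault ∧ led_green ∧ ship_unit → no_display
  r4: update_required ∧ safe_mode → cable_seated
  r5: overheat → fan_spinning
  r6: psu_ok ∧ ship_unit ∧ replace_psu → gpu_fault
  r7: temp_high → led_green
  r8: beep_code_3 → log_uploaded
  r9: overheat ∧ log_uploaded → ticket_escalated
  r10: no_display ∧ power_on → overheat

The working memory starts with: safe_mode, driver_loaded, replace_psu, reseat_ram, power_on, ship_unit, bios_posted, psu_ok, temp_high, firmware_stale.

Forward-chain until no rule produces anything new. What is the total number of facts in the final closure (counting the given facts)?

19

Round 1 fires r1, r6, r7, giving beep_code_3, gpu_fault, led_green.
Round 2 fires r3, r8, giving no_display, log_uploaded.
Round 3 fires r10, giving overheat.
Round 4 fires r2, r5, r9, giving boot_ok, fan_spinning, ticket_escalated.
Closure: {beep_code_3, bios_posted, boot_ok, driver_loaded, fan_spinning, firmware_stale, gpu_fault, led_green, log_uploaded, no_display, overheat, power_on, psu_ok, replace_psu, reseat_ram, safe_mode, ship_unit, temp_high, ticket_escalated} — 19 facts.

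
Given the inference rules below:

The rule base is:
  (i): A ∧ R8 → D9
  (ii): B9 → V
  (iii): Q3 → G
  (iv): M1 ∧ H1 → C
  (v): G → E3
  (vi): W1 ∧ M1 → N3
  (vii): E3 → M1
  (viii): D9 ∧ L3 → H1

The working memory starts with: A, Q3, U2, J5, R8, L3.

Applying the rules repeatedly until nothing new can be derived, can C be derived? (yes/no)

Round 1: (i) [A ∧ R8 → D9]; (iii) [Q3 → G]. New: D9, G.
Round 2: (v) [G → E3]; (viii) [D9 ∧ L3 → H1]. New: E3, H1.
Round 3: (vii) [E3 → M1]. New: M1.
Round 4: (iv) [M1 ∧ H1 → C]. New: C.
C appears in round 4, so it is derivable.

yes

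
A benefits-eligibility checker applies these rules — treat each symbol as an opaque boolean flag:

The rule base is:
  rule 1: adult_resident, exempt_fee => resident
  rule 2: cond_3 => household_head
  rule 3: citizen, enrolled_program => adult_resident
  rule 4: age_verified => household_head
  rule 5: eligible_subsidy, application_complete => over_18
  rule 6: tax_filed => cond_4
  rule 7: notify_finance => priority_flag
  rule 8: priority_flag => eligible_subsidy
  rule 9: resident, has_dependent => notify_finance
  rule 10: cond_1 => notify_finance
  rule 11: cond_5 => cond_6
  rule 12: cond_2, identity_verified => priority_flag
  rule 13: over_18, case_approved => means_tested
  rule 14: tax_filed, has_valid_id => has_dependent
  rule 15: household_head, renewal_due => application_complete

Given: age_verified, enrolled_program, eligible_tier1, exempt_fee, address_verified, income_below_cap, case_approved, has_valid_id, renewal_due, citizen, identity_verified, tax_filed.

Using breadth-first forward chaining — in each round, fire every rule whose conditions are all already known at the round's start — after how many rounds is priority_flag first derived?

4

Round 1 — rule 3, rule 4, rule 6, rule 14, derive adult_resident, household_head, cond_4, has_dependent.
Round 2 — rule 1, rule 15, derive resident, application_complete.
Round 3 — rule 9, derive notify_finance.
Round 4 — rule 7, derive priority_flag.
priority_flag first appears in round 4.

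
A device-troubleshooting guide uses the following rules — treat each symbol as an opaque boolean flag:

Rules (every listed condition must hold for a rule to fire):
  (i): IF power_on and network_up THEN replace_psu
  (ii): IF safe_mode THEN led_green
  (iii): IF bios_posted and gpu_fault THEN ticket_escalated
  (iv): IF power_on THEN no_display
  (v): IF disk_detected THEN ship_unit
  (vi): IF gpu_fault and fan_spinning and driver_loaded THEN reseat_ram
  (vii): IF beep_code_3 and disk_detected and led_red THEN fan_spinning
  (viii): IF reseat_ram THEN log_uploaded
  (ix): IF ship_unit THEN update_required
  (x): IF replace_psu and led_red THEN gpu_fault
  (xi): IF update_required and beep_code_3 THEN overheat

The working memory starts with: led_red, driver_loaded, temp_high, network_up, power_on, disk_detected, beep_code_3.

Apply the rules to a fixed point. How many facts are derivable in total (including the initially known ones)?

[1] (i) [IF power_on and network_up THEN replace_psu]; (iv) [IF power_on THEN no_display]; (v) [IF disk_detected THEN ship_unit]; (vii) [IF beep_code_3 and disk_detected and led_red THEN fan_spinning]. ⇒ new: replace_psu, no_display, ship_unit, fan_spinning.
[2] (ix) [IF ship_unit THEN update_required]; (x) [IF replace_psu and led_red THEN gpu_fault]. ⇒ new: update_required, gpu_fault.
[3] (vi) [IF gpu_fault and fan_spinning and driver_loaded THEN reseat_ram]; (xi) [IF update_required and beep_code_3 THEN overheat]. ⇒ new: reseat_ram, overheat.
[4] (viii) [IF reseat_ram THEN log_uploaded]. ⇒ new: log_uploaded.
Closure: {beep_code_3, disk_detected, driver_loaded, fan_spinning, gpu_fault, led_red, log_uploaded, network_up, no_display, overheat, power_on, replace_psu, reseat_ram, ship_unit, temp_high, update_required} — 16 facts.

16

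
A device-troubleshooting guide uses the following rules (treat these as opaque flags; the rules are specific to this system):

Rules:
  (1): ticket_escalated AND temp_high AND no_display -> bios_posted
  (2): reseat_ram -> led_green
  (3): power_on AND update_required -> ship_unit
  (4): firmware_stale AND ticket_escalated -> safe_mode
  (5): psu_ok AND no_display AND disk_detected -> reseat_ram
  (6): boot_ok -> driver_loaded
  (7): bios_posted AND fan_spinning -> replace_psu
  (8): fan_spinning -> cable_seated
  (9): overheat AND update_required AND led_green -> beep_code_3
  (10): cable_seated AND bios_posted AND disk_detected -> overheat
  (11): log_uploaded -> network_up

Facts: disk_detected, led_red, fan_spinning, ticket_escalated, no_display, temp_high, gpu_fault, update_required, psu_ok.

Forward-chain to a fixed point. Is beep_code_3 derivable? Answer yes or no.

yes

Round 1: (1) [ticket_escalated AND temp_high AND no_display -> bios_posted]; (5) [psu_ok AND no_display AND disk_detected -> reseat_ram]; (8) [fan_spinning -> cable_seated]. Adds bios_posted, reseat_ram, cable_seated.
Round 2: (2) [reseat_ram -> led_green]; (7) [bios_posted AND fan_spinning -> replace_psu]; (10) [cable_seated AND bios_posted AND disk_detected -> overheat]. Adds led_green, replace_psu, overheat.
Round 3: (9) [overheat AND update_required AND led_green -> beep_code_3]. Adds beep_code_3.
beep_code_3 appears in round 3, so it is derivable.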